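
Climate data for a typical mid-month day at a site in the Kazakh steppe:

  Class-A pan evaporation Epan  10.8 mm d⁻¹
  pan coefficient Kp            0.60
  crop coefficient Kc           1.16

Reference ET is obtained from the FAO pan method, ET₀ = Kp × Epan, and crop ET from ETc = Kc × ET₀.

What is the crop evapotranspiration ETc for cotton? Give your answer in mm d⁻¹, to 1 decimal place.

ET₀ = 0.60 × 10.8 = 6.4800 mm/d
ETc = Kc × ET₀ = 1.16 × 6.4800 = 7.5168 mm/d

7.5 mm d⁻¹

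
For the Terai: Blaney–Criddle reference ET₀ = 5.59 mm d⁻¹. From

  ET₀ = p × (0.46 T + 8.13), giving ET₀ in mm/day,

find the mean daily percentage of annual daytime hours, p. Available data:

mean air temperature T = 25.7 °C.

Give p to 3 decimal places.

p = ET₀ / (0.46 T + 8.13) = 5.59 / (0.46 × 25.7 + 8.13) = 5.59 / 19.952 = 0.2802

0.280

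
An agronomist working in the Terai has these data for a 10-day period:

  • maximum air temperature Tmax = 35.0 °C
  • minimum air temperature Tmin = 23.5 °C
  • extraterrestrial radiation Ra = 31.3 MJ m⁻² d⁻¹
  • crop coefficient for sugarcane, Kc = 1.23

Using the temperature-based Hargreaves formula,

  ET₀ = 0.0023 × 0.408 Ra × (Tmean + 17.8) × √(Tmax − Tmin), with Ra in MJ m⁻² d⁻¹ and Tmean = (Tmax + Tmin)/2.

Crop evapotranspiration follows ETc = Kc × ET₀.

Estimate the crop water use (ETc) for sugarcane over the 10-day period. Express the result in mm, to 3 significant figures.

57.6 mm

Tmean = (35.0 + 23.5)/2 = 29.25 °C
0.408 Ra = 0.408 × 31.3 = 12.7704 mm/d equivalent
ET₀ = 0.0023 × 12.7704 × (29.25 + 17.8) × √11.5 = 0.0023 × 12.7704 × 47.05 × 3.3912 = 4.6865 mm/d
ETc = Kc × ET₀ = 1.23 × 4.6865 = 5.7644 mm/d
Over 10 days: 5.7644 × 10 = 57.644 mm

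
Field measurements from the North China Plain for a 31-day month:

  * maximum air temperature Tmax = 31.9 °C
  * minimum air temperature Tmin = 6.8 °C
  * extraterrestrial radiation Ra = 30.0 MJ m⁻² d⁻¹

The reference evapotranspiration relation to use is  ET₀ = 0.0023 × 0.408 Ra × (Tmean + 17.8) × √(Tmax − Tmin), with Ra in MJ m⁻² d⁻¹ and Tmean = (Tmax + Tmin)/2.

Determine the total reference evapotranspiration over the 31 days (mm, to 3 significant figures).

162 mm

Tmean = (31.9 + 6.8)/2 = 19.35 °C
0.408 Ra = 0.408 × 30.0 = 12.2400 mm/d equivalent
ET₀ = 0.0023 × 12.2400 × (19.35 + 17.8) × √25.1 = 0.0023 × 12.2400 × 37.15 × 5.0100 = 5.2397 mm/d
Over 31 days: 5.2397 × 31 = 162.431 mm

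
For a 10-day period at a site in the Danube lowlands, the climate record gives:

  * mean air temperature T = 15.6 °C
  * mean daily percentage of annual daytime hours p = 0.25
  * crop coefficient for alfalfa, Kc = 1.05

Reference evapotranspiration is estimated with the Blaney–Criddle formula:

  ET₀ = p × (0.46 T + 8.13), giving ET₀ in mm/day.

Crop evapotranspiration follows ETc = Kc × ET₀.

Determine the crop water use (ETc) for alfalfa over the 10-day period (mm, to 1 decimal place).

40.2 mm

ET₀ = 0.25 × (0.46 × 15.6 + 8.13) = 0.25 × 15.306 = 3.8265 mm/d
ETc = Kc × ET₀ = 1.05 × 3.8265 = 4.0178 mm/d
Over 10 days: 4.0178 × 10 = 40.178 mm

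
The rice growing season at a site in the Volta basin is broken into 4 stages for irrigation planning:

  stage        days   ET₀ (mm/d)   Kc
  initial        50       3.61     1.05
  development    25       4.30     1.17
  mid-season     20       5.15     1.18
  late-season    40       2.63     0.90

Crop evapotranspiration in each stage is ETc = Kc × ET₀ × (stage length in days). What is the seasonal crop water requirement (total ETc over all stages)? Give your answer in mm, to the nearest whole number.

initial: 1.05 × 3.61 × 50 = 189.53 mm
development: 1.17 × 4.30 × 25 = 125.78 mm
mid-season: 1.18 × 5.15 × 20 = 121.54 mm
late-season: 0.90 × 2.63 × 40 = 94.68 mm
Seasonal total = 531.53 mm

532 mm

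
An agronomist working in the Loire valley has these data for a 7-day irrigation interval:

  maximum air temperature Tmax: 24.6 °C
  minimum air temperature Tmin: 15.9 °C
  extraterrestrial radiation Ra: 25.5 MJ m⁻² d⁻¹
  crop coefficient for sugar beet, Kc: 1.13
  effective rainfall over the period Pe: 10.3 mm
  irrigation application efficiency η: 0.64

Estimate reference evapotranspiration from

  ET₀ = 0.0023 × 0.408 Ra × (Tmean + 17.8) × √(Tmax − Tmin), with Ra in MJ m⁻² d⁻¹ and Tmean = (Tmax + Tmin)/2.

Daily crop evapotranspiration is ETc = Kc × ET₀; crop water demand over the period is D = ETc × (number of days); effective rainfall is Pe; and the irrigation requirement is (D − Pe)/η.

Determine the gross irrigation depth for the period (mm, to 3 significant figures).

Tmean = (24.6 + 15.9)/2 = 20.25 °C
0.408 Ra = 0.408 × 25.5 = 10.4040 mm/d equivalent
ET₀ = 0.0023 × 10.4040 × (20.25 + 17.8) × √8.7 = 0.0023 × 10.4040 × 38.05 × 2.9496 = 2.6856 mm/d
ETc = Kc × ET₀ = 1.13 × 2.6856 = 3.0347 mm/d
Crop demand D = ETc × 7 d = 3.0347 × 7 = 21.243 mm
D − Pe = 21.243 − 10.3 = 10.943 mm
Gross irrigation = 10.943 / 0.64 = 17.098 mm

17.1 mm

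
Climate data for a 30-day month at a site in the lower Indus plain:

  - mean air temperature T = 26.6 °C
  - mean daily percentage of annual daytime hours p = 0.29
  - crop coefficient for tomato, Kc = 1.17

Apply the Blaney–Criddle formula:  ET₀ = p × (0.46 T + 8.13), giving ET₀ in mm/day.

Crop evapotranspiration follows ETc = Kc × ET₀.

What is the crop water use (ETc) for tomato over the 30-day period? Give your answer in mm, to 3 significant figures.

207 mm

ET₀ = 0.29 × (0.46 × 26.6 + 8.13) = 0.29 × 20.366 = 5.9061 mm/d
ETc = Kc × ET₀ = 1.17 × 5.9061 = 6.9101 mm/d
Over 30 days: 6.9101 × 30 = 207.303 mm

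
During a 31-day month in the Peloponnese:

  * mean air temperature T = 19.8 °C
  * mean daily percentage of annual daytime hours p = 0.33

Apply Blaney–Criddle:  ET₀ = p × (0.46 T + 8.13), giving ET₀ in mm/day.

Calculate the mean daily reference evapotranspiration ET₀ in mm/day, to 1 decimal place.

ET₀ = 0.33 × (0.46 × 19.8 + 8.13) = 0.33 × 17.238 = 5.6885 mm/d

5.7 mm/day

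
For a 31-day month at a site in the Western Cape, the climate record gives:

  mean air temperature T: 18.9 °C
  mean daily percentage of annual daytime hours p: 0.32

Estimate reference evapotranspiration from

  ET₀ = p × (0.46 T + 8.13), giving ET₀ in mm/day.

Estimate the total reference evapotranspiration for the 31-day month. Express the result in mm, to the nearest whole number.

167 mm

ET₀ = 0.32 × (0.46 × 18.9 + 8.13) = 0.32 × 16.824 = 5.3837 mm/d
Monthly total = 5.3837 × 31 = 166.895 mm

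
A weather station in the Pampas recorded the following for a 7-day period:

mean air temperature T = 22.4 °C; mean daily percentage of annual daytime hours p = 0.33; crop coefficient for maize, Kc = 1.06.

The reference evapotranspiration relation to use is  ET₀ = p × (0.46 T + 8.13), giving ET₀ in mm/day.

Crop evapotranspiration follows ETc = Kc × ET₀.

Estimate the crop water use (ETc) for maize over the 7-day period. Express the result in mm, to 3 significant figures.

ET₀ = 0.33 × (0.46 × 22.4 + 8.13) = 0.33 × 18.434 = 6.0832 mm/d
ETc = Kc × ET₀ = 1.06 × 6.0832 = 6.4482 mm/d
Over 7 days: 6.4482 × 7 = 45.137 mm

45.1 mm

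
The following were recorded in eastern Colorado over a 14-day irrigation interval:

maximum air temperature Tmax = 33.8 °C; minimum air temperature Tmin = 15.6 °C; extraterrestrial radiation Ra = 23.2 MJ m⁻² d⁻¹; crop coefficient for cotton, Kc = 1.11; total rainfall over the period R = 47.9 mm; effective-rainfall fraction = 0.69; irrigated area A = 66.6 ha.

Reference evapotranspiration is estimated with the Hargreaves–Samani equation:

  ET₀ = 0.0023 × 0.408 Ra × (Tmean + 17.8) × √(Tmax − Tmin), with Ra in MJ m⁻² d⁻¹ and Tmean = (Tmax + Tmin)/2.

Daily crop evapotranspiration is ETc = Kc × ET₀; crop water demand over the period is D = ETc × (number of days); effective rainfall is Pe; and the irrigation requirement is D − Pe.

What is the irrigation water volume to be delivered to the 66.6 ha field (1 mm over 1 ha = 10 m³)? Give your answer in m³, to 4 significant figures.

Tmean = (33.8 + 15.6)/2 = 24.70 °C
0.408 Ra = 0.408 × 23.2 = 9.4656 mm/d equivalent
ET₀ = 0.0023 × 9.4656 × (24.70 + 17.8) × √18.2 = 0.0023 × 9.4656 × 42.50 × 4.2661 = 3.9473 mm/d
ETc = Kc × ET₀ = 1.11 × 3.9473 = 4.3815 mm/d
Crop demand D = ETc × 14 d = 4.3815 × 14 = 61.341 mm
Pe = 0.69 × 47.9 = 33.051 mm
D − Pe = 61.341 − 33.051 = 28.290 mm
Volume = 28.290 mm × 66.6 ha × 10 = 18841.1 m³

18840 m³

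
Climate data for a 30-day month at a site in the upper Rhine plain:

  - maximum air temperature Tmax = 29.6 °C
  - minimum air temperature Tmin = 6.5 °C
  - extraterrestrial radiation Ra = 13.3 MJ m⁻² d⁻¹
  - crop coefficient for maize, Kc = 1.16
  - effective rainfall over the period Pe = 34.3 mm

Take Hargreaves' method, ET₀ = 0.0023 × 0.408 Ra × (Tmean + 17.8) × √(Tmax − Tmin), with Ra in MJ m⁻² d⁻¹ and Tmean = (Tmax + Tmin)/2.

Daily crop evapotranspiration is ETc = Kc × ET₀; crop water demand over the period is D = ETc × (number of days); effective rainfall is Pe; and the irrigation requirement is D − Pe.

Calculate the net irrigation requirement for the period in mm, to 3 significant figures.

40.5 mm

Tmean = (29.6 + 6.5)/2 = 18.05 °C
0.408 Ra = 0.408 × 13.3 = 5.4264 mm/d equivalent
ET₀ = 0.0023 × 5.4264 × (18.05 + 17.8) × √23.1 = 0.0023 × 5.4264 × 35.85 × 4.8062 = 2.1505 mm/d
ETc = Kc × ET₀ = 1.16 × 2.1505 = 2.4946 mm/d
Crop demand D = ETc × 30 d = 2.4946 × 30 = 74.838 mm
D − Pe = 74.838 − 34.3 = 40.538 mm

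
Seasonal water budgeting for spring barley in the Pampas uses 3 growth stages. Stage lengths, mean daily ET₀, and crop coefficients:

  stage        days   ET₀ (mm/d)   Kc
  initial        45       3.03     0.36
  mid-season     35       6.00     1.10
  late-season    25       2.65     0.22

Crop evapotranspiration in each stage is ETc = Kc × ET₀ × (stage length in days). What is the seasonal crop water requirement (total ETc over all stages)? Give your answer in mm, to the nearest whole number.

295 mm

initial: 0.36 × 3.03 × 45 = 49.09 mm
mid-season: 1.10 × 6.00 × 35 = 231.00 mm
late-season: 0.22 × 2.65 × 25 = 14.58 mm
Seasonal total = 294.67 mm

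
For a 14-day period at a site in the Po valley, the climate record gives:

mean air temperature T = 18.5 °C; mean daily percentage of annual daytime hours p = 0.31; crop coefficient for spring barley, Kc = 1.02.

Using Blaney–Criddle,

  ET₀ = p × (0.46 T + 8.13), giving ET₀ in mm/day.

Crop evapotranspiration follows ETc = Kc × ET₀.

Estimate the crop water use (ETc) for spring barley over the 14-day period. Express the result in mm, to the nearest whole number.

74 mm

ET₀ = 0.31 × (0.46 × 18.5 + 8.13) = 0.31 × 16.640 = 5.1584 mm/d
ETc = Kc × ET₀ = 1.02 × 5.1584 = 5.2616 mm/d
Over 14 days: 5.2616 × 14 = 73.662 mm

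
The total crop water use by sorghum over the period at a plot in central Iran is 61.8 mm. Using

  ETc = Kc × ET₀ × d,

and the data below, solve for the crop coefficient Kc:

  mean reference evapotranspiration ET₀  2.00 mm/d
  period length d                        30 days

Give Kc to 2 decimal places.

1.03

ETc = Kc × ET₀ × d  ⇒  Kc = ETc / (ET₀ × d)
Kc = 61.8 / (2.00 × 30) = 61.8 / 60.00 = 1.0300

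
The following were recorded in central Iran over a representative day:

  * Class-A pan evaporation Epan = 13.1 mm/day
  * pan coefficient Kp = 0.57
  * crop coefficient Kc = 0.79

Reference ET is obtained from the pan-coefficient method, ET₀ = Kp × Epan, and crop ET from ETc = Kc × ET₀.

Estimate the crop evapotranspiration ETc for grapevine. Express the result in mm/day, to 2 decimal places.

5.90 mm/day

ET₀ = 0.57 × 13.1 = 7.4670 mm/d
ETc = Kc × ET₀ = 0.79 × 7.4670 = 5.8989 mm/d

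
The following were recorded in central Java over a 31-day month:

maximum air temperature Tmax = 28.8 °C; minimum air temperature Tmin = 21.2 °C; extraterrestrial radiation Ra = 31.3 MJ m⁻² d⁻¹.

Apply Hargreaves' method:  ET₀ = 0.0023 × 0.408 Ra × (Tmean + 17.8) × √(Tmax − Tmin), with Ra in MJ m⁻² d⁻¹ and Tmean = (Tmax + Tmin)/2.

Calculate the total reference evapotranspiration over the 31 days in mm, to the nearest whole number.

Tmean = (28.8 + 21.2)/2 = 25.00 °C
0.408 Ra = 0.408 × 31.3 = 12.7704 mm/d equivalent
ET₀ = 0.0023 × 12.7704 × (25.00 + 17.8) × √7.6 = 0.0023 × 12.7704 × 42.80 × 2.7568 = 3.4656 mm/d
Over 31 days: 3.4656 × 31 = 107.434 mm

107 mm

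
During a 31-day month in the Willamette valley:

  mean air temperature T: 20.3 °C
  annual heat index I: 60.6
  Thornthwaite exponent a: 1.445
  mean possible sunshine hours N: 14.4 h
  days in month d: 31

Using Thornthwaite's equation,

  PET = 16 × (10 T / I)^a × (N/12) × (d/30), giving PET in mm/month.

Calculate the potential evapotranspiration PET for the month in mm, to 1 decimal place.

10T/I = 10 × 20.3 / 60.6 = 3.3498
(10T/I)^a = 3.3498^1.445 = 5.7366
Uncorrected PET = 16 × 5.7366 = 91.786 mm
Correction = (N/12)(d/30) = (14.4/12)(31/30) = 1.2400
PET = 91.786 × 1.2400 = 113.815 mm/month

113.8 mm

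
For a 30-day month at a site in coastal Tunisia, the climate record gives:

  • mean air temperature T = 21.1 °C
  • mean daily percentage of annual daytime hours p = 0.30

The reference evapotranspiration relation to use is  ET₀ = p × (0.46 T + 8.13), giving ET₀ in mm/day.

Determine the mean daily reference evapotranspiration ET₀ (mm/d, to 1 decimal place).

5.4 mm/d

ET₀ = 0.30 × (0.46 × 21.1 + 8.13) = 0.30 × 17.836 = 5.3508 mm/d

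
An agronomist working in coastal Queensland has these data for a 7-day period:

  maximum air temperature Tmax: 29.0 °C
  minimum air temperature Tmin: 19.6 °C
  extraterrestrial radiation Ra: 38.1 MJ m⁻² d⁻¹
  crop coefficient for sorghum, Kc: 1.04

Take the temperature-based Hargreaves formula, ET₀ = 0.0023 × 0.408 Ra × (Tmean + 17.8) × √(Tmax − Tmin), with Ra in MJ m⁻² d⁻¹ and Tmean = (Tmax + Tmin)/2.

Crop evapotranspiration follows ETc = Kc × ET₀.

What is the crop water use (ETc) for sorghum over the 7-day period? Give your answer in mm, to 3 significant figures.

Tmean = (29.0 + 19.6)/2 = 24.30 °C
0.408 Ra = 0.408 × 38.1 = 15.5448 mm/d equivalent
ET₀ = 0.0023 × 15.5448 × (24.30 + 17.8) × √9.4 = 0.0023 × 15.5448 × 42.10 × 3.0659 = 4.6148 mm/d
ETc = Kc × ET₀ = 1.04 × 4.6148 = 4.7994 mm/d
Over 7 days: 4.7994 × 7 = 33.596 mm

33.6 mm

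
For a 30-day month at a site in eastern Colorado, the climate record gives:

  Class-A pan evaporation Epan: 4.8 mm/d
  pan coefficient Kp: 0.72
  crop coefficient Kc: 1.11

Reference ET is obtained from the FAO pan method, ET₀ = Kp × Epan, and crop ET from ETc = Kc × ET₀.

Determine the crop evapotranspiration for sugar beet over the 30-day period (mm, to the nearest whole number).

ET₀ = 0.72 × 4.8 = 3.4560 mm/d
ETc = Kc × ET₀ = 1.11 × 3.4560 = 3.8362 mm/d
Over 30 days: 3.8362 × 30 = 115.086 mm

115 mm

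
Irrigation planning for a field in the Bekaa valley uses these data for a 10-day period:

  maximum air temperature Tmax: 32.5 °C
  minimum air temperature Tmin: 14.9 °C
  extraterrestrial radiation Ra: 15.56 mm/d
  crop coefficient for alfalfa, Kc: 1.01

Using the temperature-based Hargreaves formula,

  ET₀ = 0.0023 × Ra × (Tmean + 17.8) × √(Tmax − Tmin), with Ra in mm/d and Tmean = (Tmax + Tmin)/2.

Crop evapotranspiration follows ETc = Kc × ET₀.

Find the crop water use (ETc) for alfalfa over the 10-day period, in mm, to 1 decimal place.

Tmean = (32.5 + 14.9)/2 = 23.70 °C
ET₀ = 0.0023 × 15.56 × (23.70 + 17.8) × √17.6 = 0.0023 × 15.56 × 41.50 × 4.1952 = 6.2307 mm/d
ETc = Kc × ET₀ = 1.01 × 6.2307 = 6.2930 mm/d
Over 10 days: 6.2930 × 10 = 62.930 mm

62.9 mm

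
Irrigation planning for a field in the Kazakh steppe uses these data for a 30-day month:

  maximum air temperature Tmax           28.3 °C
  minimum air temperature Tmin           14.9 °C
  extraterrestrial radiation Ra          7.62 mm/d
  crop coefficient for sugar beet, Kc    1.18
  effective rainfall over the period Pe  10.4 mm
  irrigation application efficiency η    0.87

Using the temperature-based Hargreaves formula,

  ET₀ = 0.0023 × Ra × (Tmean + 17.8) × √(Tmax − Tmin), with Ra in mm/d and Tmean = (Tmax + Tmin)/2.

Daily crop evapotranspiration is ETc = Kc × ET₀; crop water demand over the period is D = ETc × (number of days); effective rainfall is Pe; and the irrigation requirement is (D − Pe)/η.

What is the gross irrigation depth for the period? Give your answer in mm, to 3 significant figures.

Tmean = (28.3 + 14.9)/2 = 21.60 °C
ET₀ = 0.0023 × 7.62 × (21.60 + 17.8) × √13.4 = 0.0023 × 7.62 × 39.40 × 3.6606 = 2.5277 mm/d
ETc = Kc × ET₀ = 1.18 × 2.5277 = 2.9827 mm/d
Crop demand D = ETc × 30 d = 2.9827 × 30 = 89.481 mm
D − Pe = 89.481 − 10.4 = 79.081 mm
Gross irrigation = 79.081 / 0.87 = 90.898 mm

90.9 mm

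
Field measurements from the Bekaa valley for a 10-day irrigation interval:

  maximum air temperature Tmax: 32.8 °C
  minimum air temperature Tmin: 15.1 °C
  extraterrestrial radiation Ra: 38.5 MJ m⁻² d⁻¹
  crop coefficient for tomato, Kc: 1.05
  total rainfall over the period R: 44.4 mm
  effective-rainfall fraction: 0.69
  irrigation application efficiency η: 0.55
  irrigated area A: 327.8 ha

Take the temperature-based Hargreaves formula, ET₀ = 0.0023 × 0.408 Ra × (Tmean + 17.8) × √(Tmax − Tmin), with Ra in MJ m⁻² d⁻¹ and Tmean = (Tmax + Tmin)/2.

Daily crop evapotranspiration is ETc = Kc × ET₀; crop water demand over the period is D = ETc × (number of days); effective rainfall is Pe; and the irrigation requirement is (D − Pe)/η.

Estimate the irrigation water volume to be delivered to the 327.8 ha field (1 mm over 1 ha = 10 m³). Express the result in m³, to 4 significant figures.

Tmean = (32.8 + 15.1)/2 = 23.95 °C
0.408 Ra = 0.408 × 38.5 = 15.7080 mm/d equivalent
ET₀ = 0.0023 × 15.7080 × (23.95 + 17.8) × √17.7 = 0.0023 × 15.7080 × 41.75 × 4.2071 = 6.3458 mm/d
ETc = Kc × ET₀ = 1.05 × 6.3458 = 6.6631 mm/d
Crop demand D = ETc × 10 d = 6.6631 × 10 = 66.631 mm
Pe = 0.69 × 44.4 = 30.636 mm
D − Pe = 66.631 − 30.636 = 35.995 mm
Gross irrigation = 35.995 / 0.55 = 65.445 mm
Volume = 65.445 mm × 327.8 ha × 10 = 214528.7 m³

214500 m³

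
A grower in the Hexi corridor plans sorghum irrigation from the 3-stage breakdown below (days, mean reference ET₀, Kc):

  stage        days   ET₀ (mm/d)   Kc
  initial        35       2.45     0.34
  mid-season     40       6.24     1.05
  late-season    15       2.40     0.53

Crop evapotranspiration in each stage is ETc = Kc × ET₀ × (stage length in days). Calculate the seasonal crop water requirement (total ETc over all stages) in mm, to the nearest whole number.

initial: 0.34 × 2.45 × 35 = 29.16 mm
mid-season: 1.05 × 6.24 × 40 = 262.08 mm
late-season: 0.53 × 2.40 × 15 = 19.08 mm
Seasonal total = 310.32 mm

310 mm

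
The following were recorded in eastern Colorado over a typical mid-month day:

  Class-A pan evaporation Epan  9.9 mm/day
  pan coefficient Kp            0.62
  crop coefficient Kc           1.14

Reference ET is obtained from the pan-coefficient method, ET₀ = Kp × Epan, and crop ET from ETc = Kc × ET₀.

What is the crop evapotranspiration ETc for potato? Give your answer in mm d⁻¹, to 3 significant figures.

7.00 mm d⁻¹

ET₀ = 0.62 × 9.9 = 6.1380 mm/d
ETc = Kc × ET₀ = 1.14 × 6.1380 = 6.9973 mm/d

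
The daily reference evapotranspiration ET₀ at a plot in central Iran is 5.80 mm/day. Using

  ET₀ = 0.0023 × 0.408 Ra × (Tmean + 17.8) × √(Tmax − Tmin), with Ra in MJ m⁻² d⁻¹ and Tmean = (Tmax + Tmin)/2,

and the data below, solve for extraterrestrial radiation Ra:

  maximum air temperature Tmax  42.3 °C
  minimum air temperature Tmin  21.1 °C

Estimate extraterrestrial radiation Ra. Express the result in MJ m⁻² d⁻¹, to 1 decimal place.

Tmean = (42.3+21.1)/2 = 31.70 °C; ΔT = 21.2
Ra = ET₀ / [0.0023 × 0.408 × (Tmean+17.8) × √ΔT]
   = 5.80 / (0.0023 × 0.408 × 49.50 × 4.6043) = 27.119 MJ m⁻² d⁻¹

27.1 MJ m⁻² d⁻¹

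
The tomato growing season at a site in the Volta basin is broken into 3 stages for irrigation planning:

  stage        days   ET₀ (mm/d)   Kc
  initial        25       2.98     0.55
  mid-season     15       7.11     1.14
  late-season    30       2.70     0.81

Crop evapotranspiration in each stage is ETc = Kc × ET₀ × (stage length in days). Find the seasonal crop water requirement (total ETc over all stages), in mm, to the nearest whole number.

initial: 0.55 × 2.98 × 25 = 40.98 mm
mid-season: 1.14 × 7.11 × 15 = 121.58 mm
late-season: 0.81 × 2.70 × 30 = 65.61 mm
Seasonal total = 228.17 mm

228 mm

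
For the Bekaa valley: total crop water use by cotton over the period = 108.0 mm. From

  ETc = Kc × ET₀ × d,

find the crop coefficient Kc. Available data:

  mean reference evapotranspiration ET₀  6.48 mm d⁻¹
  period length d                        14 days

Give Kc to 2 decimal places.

1.19

ETc = Kc × ET₀ × d  ⇒  Kc = ETc / (ET₀ × d)
Kc = 108.0 / (6.48 × 14) = 108.0 / 90.72 = 1.1905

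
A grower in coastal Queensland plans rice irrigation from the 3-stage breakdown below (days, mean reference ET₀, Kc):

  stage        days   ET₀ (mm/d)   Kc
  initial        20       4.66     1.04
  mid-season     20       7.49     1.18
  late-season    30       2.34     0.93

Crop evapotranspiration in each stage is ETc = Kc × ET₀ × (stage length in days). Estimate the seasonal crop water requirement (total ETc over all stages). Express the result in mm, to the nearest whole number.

339 mm

initial: 1.04 × 4.66 × 20 = 96.93 mm
mid-season: 1.18 × 7.49 × 20 = 176.76 mm
late-season: 0.93 × 2.34 × 30 = 65.29 mm
Seasonal total = 338.98 mm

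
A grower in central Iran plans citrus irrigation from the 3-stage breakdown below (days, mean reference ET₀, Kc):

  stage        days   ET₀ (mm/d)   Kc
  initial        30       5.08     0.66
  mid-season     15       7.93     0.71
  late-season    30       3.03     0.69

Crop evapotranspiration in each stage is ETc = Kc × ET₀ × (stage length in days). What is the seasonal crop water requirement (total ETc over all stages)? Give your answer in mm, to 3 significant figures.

248 mm

initial: 0.66 × 5.08 × 30 = 100.58 mm
mid-season: 0.71 × 7.93 × 15 = 84.45 mm
late-season: 0.69 × 3.03 × 30 = 62.72 mm
Seasonal total = 247.75 mm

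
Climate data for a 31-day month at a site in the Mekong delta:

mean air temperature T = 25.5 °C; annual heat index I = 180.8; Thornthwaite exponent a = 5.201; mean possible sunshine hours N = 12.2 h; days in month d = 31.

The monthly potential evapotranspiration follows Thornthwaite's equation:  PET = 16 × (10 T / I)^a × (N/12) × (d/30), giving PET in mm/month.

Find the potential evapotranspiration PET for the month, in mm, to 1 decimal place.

10T/I = 10 × 25.5 / 180.8 = 1.4104
(10T/I)^a = 1.4104^5.201 = 5.9804
Uncorrected PET = 16 × 5.9804 = 95.686 mm
Correction = (N/12)(d/30) = (12.2/12)(31/30) = 1.0506
PET = 95.686 × 1.0506 = 100.528 mm/month

100.5 mm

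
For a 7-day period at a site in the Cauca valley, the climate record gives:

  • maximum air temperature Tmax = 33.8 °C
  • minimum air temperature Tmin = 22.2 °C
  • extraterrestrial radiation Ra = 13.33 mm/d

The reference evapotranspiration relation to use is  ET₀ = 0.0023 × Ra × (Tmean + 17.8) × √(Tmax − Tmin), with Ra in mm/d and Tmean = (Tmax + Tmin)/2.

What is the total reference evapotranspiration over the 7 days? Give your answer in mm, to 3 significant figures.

Tmean = (33.8 + 22.2)/2 = 28.00 °C
ET₀ = 0.0023 × 13.33 × (28.00 + 17.8) × √11.6 = 0.0023 × 13.33 × 45.80 × 3.4059 = 4.7825 mm/d
Over 7 days: 4.7825 × 7 = 33.478 mm

33.5 mm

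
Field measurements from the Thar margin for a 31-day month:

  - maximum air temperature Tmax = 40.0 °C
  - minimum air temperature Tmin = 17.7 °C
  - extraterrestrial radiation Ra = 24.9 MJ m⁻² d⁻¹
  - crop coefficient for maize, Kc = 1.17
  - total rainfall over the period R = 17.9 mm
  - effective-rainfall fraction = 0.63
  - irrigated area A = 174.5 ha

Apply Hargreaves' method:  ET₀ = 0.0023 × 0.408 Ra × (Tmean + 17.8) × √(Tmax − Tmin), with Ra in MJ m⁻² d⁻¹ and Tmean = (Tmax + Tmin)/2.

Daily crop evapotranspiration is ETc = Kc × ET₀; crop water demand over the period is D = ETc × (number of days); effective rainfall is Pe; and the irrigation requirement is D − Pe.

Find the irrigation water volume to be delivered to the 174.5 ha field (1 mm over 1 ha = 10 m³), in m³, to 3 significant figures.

306000 m³

Tmean = (40.0 + 17.7)/2 = 28.85 °C
0.408 Ra = 0.408 × 24.9 = 10.1592 mm/d equivalent
ET₀ = 0.0023 × 10.1592 × (28.85 + 17.8) × √22.3 = 0.0023 × 10.1592 × 46.65 × 4.7223 = 5.1475 mm/d
ETc = Kc × ET₀ = 1.17 × 5.1475 = 6.0226 mm/d
Crop demand D = ETc × 31 d = 6.0226 × 31 = 186.701 mm
Pe = 0.63 × 17.9 = 11.277 mm
D − Pe = 186.701 − 11.277 = 175.424 mm
Volume = 175.424 mm × 174.5 ha × 10 = 306114.9 m³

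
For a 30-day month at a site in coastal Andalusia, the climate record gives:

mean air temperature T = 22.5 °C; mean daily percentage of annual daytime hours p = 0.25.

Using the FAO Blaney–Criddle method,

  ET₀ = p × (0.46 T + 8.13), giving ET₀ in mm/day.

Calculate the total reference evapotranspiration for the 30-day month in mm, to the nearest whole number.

ET₀ = 0.25 × (0.46 × 22.5 + 8.13) = 0.25 × 18.480 = 4.6200 mm/d
Monthly total = 4.6200 × 30 = 138.600 mm

139 mm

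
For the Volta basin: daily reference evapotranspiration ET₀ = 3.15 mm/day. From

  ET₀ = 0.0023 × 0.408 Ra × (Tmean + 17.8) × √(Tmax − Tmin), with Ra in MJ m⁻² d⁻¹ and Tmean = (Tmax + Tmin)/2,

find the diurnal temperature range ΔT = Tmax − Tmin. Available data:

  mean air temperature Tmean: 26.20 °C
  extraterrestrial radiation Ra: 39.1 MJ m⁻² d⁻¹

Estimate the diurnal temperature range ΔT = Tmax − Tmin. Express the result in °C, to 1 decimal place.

√ΔT = ET₀ / [0.0023 × 0.408 × Ra × (Tmean+17.8)] = 3.15 / (0.0023 × 15.9528 × 44.00) = 1.9512
ΔT = 1.9512² = 3.807 °C

3.8 °C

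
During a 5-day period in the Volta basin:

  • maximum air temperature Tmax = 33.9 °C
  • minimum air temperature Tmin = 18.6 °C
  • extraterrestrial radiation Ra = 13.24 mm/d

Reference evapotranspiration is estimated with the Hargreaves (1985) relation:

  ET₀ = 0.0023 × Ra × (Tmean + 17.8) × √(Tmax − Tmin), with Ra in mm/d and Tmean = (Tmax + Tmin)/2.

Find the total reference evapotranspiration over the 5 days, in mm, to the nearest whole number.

26 mm

Tmean = (33.9 + 18.6)/2 = 26.25 °C
ET₀ = 0.0023 × 13.24 × (26.25 + 17.8) × √15.3 = 0.0023 × 13.24 × 44.05 × 3.9115 = 5.2469 mm/d
Over 5 days: 5.2469 × 5 = 26.235 mm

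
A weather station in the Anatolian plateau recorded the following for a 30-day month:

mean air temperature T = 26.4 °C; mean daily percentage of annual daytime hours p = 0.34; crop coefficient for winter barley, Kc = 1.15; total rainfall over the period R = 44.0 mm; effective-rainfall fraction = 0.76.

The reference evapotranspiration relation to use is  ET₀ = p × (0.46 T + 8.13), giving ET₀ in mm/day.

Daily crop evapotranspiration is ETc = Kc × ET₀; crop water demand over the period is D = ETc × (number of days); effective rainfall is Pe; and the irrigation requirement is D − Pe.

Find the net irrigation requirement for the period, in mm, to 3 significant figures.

204 mm

ET₀ = 0.34 × (0.46 × 26.4 + 8.13) = 0.34 × 20.274 = 6.8932 mm/d
ETc = Kc × ET₀ = 1.15 × 6.8932 = 7.9272 mm/d
Crop demand D = ETc × 30 d = 7.9272 × 30 = 237.816 mm
Pe = 0.76 × 44.0 = 33.440 mm
D − Pe = 237.816 − 33.440 = 204.376 mm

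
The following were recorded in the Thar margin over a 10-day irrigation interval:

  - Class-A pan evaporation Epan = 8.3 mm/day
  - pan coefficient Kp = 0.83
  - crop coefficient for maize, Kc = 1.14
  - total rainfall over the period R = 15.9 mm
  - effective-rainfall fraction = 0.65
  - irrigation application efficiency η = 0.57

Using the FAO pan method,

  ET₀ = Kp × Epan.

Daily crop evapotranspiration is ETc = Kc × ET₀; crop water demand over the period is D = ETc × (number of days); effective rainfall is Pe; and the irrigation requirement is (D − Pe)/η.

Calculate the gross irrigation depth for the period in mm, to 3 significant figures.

ET₀ = 0.83 × 8.3 = 6.8890 mm/d
ETc = Kc × ET₀ = 1.14 × 6.8890 = 7.8535 mm/d
Crop demand D = ETc × 10 d = 7.8535 × 10 = 78.535 mm
Pe = 0.65 × 15.9 = 10.335 mm
D − Pe = 78.535 − 10.335 = 68.200 mm
Gross irrigation = 68.200 / 0.57 = 119.649 mm

120 mm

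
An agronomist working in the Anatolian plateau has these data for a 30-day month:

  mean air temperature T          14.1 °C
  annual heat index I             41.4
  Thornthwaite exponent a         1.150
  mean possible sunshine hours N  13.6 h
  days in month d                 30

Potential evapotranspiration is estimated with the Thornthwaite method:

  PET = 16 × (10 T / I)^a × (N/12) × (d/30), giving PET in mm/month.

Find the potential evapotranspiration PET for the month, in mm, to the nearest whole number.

10T/I = 10 × 14.1 / 41.4 = 3.4058
(10T/I)^a = 3.4058^1.150 = 4.0931
Uncorrected PET = 16 × 4.0931 = 65.490 mm
Correction = (N/12)(d/30) = (13.6/12)(30/30) = 1.1333
PET = 65.490 × 1.1333 = 74.220 mm/month

74 mm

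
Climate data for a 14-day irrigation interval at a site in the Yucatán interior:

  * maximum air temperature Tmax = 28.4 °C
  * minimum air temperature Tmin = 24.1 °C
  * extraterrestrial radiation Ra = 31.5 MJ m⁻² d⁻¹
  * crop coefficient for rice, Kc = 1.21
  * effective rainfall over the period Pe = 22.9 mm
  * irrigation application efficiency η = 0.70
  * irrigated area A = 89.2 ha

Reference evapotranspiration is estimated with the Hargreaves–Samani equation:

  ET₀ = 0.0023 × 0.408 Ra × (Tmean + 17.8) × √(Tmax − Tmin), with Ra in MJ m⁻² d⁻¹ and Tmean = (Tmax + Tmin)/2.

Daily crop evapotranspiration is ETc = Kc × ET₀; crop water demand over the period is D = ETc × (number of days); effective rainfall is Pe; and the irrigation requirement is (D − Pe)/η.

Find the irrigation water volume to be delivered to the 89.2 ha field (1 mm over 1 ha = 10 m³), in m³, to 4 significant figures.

29100 m³

Tmean = (28.4 + 24.1)/2 = 26.25 °C
0.408 Ra = 0.408 × 31.5 = 12.8520 mm/d equivalent
ET₀ = 0.0023 × 12.8520 × (26.25 + 17.8) × √4.3 = 0.0023 × 12.8520 × 44.05 × 2.0736 = 2.7000 mm/d
ETc = Kc × ET₀ = 1.21 × 2.7000 = 3.2670 mm/d
Crop demand D = ETc × 14 d = 3.2670 × 14 = 45.738 mm
D − Pe = 45.738 − 22.9 = 22.838 mm
Gross irrigation = 22.838 / 0.70 = 32.626 mm
Volume = 32.626 mm × 89.2 ha × 10 = 29102.4 m³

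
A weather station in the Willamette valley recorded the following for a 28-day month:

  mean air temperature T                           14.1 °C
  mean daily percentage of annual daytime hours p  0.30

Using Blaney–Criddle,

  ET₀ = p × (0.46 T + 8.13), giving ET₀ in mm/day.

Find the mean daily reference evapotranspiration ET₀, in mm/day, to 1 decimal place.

ET₀ = 0.30 × (0.46 × 14.1 + 8.13) = 0.30 × 14.616 = 4.3848 mm/d

4.4 mm/day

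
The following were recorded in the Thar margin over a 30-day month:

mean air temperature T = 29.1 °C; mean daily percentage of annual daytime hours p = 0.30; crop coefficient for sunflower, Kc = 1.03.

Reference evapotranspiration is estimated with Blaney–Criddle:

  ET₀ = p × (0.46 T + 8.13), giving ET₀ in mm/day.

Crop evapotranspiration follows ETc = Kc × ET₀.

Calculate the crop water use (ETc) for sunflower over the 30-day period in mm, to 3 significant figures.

199 mm

ET₀ = 0.30 × (0.46 × 29.1 + 8.13) = 0.30 × 21.516 = 6.4548 mm/d
ETc = Kc × ET₀ = 1.03 × 6.4548 = 6.6484 mm/d
Over 30 days: 6.6484 × 30 = 199.452 mm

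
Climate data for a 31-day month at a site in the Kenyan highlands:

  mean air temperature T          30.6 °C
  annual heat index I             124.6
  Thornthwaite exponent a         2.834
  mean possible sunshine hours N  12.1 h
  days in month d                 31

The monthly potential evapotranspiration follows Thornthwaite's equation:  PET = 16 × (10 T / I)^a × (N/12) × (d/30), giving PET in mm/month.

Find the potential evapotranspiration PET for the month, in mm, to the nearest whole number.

213 mm

10T/I = 10 × 30.6 / 124.6 = 2.4559
(10T/I)^a = 2.4559^2.834 = 12.7602
Uncorrected PET = 16 × 12.7602 = 204.163 mm
Correction = (N/12)(d/30) = (12.1/12)(31/30) = 1.0419
PET = 204.163 × 1.0419 = 212.717 mm/month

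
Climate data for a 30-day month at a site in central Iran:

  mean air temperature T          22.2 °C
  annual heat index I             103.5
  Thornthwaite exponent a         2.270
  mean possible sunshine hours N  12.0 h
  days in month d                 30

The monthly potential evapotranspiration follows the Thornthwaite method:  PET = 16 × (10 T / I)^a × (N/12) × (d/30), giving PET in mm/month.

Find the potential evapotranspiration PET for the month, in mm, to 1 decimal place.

90.5 mm

10T/I = 10 × 22.2 / 103.5 = 2.1449
(10T/I)^a = 2.1449^2.270 = 5.6532
Uncorrected PET = 16 × 5.6532 = 90.451 mm
Correction = (N/12)(d/30) = (12.0/12)(30/30) = 1.0000
PET = 90.451 × 1.0000 = 90.451 mm/month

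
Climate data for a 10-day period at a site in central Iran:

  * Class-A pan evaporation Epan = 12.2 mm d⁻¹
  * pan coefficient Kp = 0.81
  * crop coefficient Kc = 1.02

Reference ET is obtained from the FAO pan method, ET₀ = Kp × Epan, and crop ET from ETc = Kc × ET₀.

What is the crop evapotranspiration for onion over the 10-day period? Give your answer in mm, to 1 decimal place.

ET₀ = 0.81 × 12.2 = 9.8820 mm/d
ETc = Kc × ET₀ = 1.02 × 9.8820 = 10.0796 mm/d
Over 10 days: 10.0796 × 10 = 100.796 mm

100.8 mm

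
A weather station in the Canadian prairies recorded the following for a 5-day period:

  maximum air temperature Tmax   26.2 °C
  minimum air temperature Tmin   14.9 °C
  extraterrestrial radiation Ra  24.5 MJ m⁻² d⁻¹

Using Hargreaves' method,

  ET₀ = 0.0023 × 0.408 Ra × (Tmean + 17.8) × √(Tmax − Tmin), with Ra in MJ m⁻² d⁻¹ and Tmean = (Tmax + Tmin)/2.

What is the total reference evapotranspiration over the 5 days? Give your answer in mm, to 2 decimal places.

Tmean = (26.2 + 14.9)/2 = 20.55 °C
0.408 Ra = 0.408 × 24.5 = 9.9960 mm/d equivalent
ET₀ = 0.0023 × 9.9960 × (20.55 + 17.8) × √11.3 = 0.0023 × 9.9960 × 38.35 × 3.3615 = 2.9638 mm/d
Over 5 days: 2.9638 × 5 = 14.819 mm

14.82 mm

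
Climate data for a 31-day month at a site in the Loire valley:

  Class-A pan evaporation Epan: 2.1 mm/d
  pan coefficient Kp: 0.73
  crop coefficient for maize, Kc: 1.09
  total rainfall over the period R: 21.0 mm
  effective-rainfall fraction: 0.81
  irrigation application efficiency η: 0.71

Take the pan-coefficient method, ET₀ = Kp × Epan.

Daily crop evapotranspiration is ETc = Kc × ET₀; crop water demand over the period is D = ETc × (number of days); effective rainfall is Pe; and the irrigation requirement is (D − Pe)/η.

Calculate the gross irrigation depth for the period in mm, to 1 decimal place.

ET₀ = 0.73 × 2.1 = 1.5330 mm/d
ETc = Kc × ET₀ = 1.09 × 1.5330 = 1.6710 mm/d
Crop demand D = ETc × 31 d = 1.6710 × 31 = 51.801 mm
Pe = 0.81 × 21.0 = 17.010 mm
D − Pe = 51.801 − 17.010 = 34.791 mm
Gross irrigation = 34.791 / 0.71 = 49.001 mm

49.0 mm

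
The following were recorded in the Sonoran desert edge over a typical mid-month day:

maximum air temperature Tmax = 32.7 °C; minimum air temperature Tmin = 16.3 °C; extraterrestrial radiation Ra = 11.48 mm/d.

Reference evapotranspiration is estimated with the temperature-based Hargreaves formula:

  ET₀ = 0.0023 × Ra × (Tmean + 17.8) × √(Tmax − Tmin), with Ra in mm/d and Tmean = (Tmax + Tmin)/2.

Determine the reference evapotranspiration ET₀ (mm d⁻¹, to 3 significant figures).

Tmean = (32.7 + 16.3)/2 = 24.50 °C
ET₀ = 0.0023 × 11.48 × (24.50 + 17.8) × √16.4 = 0.0023 × 11.48 × 42.30 × 4.0497 = 4.5231 mm/d

4.52 mm d⁻¹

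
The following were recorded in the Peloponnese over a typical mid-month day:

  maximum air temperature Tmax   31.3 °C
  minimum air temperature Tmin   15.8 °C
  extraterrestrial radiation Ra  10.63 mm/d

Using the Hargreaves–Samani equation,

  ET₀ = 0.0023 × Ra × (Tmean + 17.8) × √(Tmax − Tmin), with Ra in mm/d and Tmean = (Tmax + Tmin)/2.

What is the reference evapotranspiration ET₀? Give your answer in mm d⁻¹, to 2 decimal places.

3.98 mm d⁻¹

Tmean = (31.3 + 15.8)/2 = 23.55 °C
ET₀ = 0.0023 × 10.63 × (23.55 + 17.8) × √15.5 = 0.0023 × 10.63 × 41.35 × 3.9370 = 3.9802 mm/d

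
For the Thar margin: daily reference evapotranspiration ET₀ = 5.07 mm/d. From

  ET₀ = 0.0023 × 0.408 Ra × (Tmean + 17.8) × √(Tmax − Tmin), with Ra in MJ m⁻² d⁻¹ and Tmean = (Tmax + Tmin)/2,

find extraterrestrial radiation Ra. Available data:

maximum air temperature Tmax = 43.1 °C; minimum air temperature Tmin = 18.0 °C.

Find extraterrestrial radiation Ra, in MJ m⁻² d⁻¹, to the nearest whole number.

22 MJ m⁻² d⁻¹

Tmean = (43.1+18.0)/2 = 30.55 °C; ΔT = 25.1
Ra = ET₀ / [0.0023 × 0.408 × (Tmean+17.8) × √ΔT]
   = 5.07 / (0.0023 × 0.408 × 48.35 × 5.0100) = 22.304 MJ m⁻² d⁻¹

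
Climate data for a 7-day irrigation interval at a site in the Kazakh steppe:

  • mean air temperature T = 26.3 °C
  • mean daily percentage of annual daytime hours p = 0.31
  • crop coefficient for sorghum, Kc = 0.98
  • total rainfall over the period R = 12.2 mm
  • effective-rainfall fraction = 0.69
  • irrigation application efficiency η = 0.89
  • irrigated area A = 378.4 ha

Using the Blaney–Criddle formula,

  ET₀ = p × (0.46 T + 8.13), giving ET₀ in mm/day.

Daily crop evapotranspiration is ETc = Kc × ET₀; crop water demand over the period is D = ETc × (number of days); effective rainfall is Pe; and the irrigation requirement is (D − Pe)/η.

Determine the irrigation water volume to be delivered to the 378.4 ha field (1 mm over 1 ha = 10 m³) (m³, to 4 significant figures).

ET₀ = 0.31 × (0.46 × 26.3 + 8.13) = 0.31 × 20.228 = 6.2707 mm/d
ETc = Kc × ET₀ = 0.98 × 6.2707 = 6.1453 mm/d
Crop demand D = ETc × 7 d = 6.1453 × 7 = 43.017 mm
Pe = 0.69 × 12.2 = 8.418 mm
D − Pe = 43.017 − 8.418 = 34.599 mm
Gross irrigation = 34.599 / 0.89 = 38.875 mm
Volume = 38.875 mm × 378.4 ha × 10 = 147103.0 m³

147100 m³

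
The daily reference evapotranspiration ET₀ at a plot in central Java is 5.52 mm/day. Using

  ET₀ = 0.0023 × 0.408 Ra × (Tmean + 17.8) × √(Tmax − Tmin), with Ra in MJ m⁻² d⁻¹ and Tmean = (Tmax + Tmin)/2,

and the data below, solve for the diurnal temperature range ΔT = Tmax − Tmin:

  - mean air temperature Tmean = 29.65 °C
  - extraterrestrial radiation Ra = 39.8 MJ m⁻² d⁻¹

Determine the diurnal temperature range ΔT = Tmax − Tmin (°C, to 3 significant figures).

9.70 °C

√ΔT = ET₀ / [0.0023 × 0.408 × Ra × (Tmean+17.8)] = 5.52 / (0.0023 × 16.2384 × 47.45) = 3.1148
ΔT = 3.1148² = 9.702 °C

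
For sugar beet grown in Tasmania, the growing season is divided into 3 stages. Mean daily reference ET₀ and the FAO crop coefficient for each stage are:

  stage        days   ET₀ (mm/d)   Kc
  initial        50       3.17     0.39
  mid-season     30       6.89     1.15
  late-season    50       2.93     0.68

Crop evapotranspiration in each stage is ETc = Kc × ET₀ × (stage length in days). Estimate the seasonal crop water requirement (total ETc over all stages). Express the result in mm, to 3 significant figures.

initial: 0.39 × 3.17 × 50 = 61.82 mm
mid-season: 1.15 × 6.89 × 30 = 237.71 mm
late-season: 0.68 × 2.93 × 50 = 99.62 mm
Seasonal total = 399.15 mm

399 mm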